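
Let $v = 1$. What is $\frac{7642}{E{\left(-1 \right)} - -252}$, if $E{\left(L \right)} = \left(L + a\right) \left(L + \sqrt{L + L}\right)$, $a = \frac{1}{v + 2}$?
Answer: $\frac{1448159}{47881} + \frac{3821 i \sqrt{2}}{47881} \approx 30.245 + 0.11286 i$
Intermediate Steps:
$a = \frac{1}{3}$ ($a = \frac{1}{1 + 2} = \frac{1}{3} \approx 0.33333$)
$E{\left(L \right)} = \left(\frac{1}{3} + L\right) \left(L + \sqrt{2} \sqrt{L}\right)$ ($E{\left(L \right)} = \left(L + \frac{1}{3}\right) \left(L + \sqrt{L + L}\right) = \left(\frac{1}{3} + L\right) \left(L + \sqrt{2 L}\right) = \left(\frac{1}{3} + L\right) \left(L + \sqrt{2} \sqrt{L}\right)$)
$\frac{7642}{E{\left(-1 \right)} - -252} = \frac{7642}{\left(\left(-1\right)^{2} + \frac{1}{3} \left(-1\right) + \sqrt{2} \left(-1\right)^{\frac{3}{2}} + \frac{\sqrt{2} \sqrt{-1}}{3}\right) - -252} = \frac{7642}{\left(1 - \frac{1}{3} + \sqrt{2} \left(- i\right) + \frac{\sqrt{2} i}{3}\right) + 252} = \frac{7642}{\left(1 - \frac{1}{3} - i \sqrt{2} + \frac{i \sqrt{2}}{3}\right) + 252} = \frac{7642}{\left(\frac{2}{3} - \frac{2 i \sqrt{2}}{3}\right) + 252} = \frac{7642}{\frac{758}{3} - \frac{2 i \sqrt{2}}{3}}$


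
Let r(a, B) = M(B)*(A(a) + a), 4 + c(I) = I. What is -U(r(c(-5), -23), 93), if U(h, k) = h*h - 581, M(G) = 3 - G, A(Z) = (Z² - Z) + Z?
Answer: -3503803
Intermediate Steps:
c(I) = -4 + I
A(Z) = Z²
r(a, B) = (3 - B)*(a + a²) (r(a, B) = (3 - B)*(a² + a) = (3 - B)*(a + a²))
U(h, k) = -581 + h² (U(h, k) = h² - 581 = -581 + h²)
-U(r(c(-5), -23), 93) = -(-581 + (-(-4 - 5)*(1 + (-4 - 5))*(-3 - 23))²) = -(-581 + (-1*(-9)*(1 - 9)*(-26))²) = -(-581 + (-1*(-9)*(-8)*(-26))²) = -(-581 + 1872²) = -(-581 + 3504384) = -1*3503803 = -3503803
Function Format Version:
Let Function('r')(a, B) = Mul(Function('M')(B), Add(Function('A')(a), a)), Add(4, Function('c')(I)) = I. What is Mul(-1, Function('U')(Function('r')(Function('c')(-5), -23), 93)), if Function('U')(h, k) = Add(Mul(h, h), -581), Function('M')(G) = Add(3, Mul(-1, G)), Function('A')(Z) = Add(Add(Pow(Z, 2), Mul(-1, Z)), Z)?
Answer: -3503803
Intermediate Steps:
Function('c')(I) = Add(-4, I)
Function('A')(Z) = Pow(Z, 2)
Function('r')(a, B) = Mul(Add(3, Mul(-1, B)), Add(a, Pow(a, 2))) (Function('r')(a, B) = Mul(Add(3, Mul(-1, B)), Add(Pow(a, 2), a)) = Mul(Add(3, Mul(-1, B)), Add(a, Pow(a, 2))))
Function('U')(h, k) = Add(-581, Pow(h, 2)) (Function('U')(h, k) = Add(Pow(h, 2), -581) = Add(-581, Pow(h, 2)))
Mul(-1, Function('U')(Function('r')(Function('c')(-5), -23), 93)) = Mul(-1, Add(-581, Pow(Mul(-1, Add(-4, -5), Add(1, Add(-4, -5)), Add(-3, -23)), 2))) = Mul(-1, Add(-581, Pow(Mul(-1, -9, Add(1, -9), -26), 2))) = Mul(-1, Add(-581, Pow(Mul(-1, -9, -8, -26), 2))) = Mul(-1, Add(-581, Pow(1872, 2))) = Mul(-1, Add(-581, 3504384)) = Mul(-1, 3503803) = -3503803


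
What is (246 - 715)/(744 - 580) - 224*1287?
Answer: -47279701/164 ≈ -2.8829e+5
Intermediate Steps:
(246 - 715)/(744 - 580) - 224*1287 = -469/164 - 288288 = -47279701/164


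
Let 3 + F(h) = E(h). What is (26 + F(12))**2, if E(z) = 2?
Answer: 625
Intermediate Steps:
F(h) = -1 (F(h) = -3 + 2 = -1)
(26 + F(12))**2 = (26 - 1)**2 = 25**2 = 625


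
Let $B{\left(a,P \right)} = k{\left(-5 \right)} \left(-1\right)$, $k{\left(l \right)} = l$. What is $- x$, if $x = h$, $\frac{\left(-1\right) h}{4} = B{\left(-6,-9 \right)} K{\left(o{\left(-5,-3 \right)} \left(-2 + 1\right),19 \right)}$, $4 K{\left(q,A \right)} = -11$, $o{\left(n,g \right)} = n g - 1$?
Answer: $-55$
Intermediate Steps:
$o{\left(n,g \right)} = -1 + g n$ ($o{\left(n,g \right)} = g n - 1 = -1 + g n$)
$K{\left(q,A \right)} = - \frac{11}{4}$ ($K{\left(q,A \right)} = \frac{1}{4} \left(-11\right) = - \frac{11}{4}$)
$B{\left(a,P \right)} = 5$ ($B{\left(a,P \right)} = \left(-5\right) \left(-1\right) = 5$)
$h = 55$ ($h = - 4 \cdot 5 \left(- \frac{11}{4}\right) = \left(-4\right) \left(- \frac{55}{4}\right) = 55$)
$x = 55$
$- x = \left(-1\right) 55 = -55$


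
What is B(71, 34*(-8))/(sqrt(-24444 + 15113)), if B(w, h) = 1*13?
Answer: -13*I*sqrt(9331)/9331 ≈ -0.13458*I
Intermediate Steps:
B(w, h) = 13
B(71, 34*(-8))/(sqrt(-24444 + 15113)) = 13/(sqrt(-24444 + 15113)) = 13/(sqrt(-9331)) = 13/((I*sqrt(9331))) = 13*(-I*sqrt(9331)/9331) = -13*I*sqrt(9331)/9331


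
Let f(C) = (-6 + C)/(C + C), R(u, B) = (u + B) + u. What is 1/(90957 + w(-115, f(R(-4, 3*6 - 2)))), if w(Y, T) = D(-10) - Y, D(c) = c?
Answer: 1/91062 ≈ 1.0982e-5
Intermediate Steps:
R(u, B) = B + 2*u (R(u, B) = (B + u) + u = B + 2*u)
f(C) = (-6 + C)/(2*C) (f(C) = (-6 + C)/((2*C)) = (-6 + C)*(1/(2*C)) = (-6 + C)/(2*C))
w(Y, T) = -10 - Y
1/(90957 + w(-115, f(R(-4, 3*6 - 2)))) = 1/(90957 + (-10 - 1*(-115))) = 1/(90957 + (-10 + 115)) = 1/(90957 + 105) = 1/91062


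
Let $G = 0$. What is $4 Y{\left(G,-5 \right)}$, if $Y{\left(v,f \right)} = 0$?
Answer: $0$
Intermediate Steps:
$4 Y{\left(G,-5 \right)} = 4 \cdot 0 = 0$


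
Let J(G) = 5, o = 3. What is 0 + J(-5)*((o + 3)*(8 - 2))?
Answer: 180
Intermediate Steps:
0 + J(-5)*((o + 3)*(8 - 2)) = 0 + 5*((3 + 3)*(8 - 2)) = 0 + 5*(6*6) = 0 + 5*36 = 0 + 180 = 180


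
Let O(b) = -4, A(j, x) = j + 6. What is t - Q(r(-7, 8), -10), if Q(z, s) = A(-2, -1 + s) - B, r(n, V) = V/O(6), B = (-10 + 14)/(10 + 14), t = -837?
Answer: -5045/6 ≈ -840.83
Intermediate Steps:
A(j, x) = 6 + j
B = ⅙ (B = 4/24 = 4*(1/24) = ⅙ ≈ 0.16667)
r(n, V) = -V/4 (r(n, V) = V/(-4) = V*(-¼) = -V/4)
Q(z, s) = 23/6 (Q(z, s) = (6 - 2) - 1*⅙ = 4 - ⅙ = 23/6)
t - Q(r(-7, 8), -10) = -837 - 1*23/6 = -837 - 23/6 = -5045/6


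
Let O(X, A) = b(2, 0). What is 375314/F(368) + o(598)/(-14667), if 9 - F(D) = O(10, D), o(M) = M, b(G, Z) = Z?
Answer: 1834908352/44001 ≈ 41702.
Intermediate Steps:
O(X, A) = 0
F(D) = 9 (F(D) = 9 - 1*0 = 9 + 0 = 9)
375314/F(368) + o(598)/(-14667) = 375314/9 + 598/(-14667) = 375314*(⅑) + 598*(-1/14667) = 375314/9 - 598/14667 = 1834908352/44001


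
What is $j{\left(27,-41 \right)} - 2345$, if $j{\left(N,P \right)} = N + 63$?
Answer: $-2255$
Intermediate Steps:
$j{\left(N,P \right)} = 63 + N$
$j{\left(27,-41 \right)} - 2345 = \left(63 + 27\right) - 2345 = 90 - 2345 = -2255$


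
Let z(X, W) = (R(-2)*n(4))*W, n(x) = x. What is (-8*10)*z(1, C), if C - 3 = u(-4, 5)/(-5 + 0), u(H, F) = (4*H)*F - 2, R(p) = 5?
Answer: -31040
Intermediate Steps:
u(H, F) = -2 + 4*F*H (u(H, F) = 4*F*H - 2 = -2 + 4*F*H)
C = 97/5 (C = 3 + (-2 + 4*5*(-4))/(-5 + 0) = 3 + (-2 - 80)/(-5) = 3 - 82*(-1/5) = 3 + 82/5 = 97/5 ≈ 19.400)
z(X, W) = 20*W (z(X, W) = (5*4)*W = 20*W)
(-8*10)*z(1, C) = (-8*10)*(20*(97/5)) = -80*388 = -31040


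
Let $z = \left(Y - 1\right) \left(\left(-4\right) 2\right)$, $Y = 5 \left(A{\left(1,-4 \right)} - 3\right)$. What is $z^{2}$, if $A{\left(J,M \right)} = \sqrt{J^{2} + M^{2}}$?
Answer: $43584 - 10240 \sqrt{17} \approx 1363.4$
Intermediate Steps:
$Y = -15 + 5 \sqrt{17}$ ($Y = 5 \left(\sqrt{1^{2} + \left(-4\right)^{2}} - 3\right) = 5 \left(\sqrt{1 + 16} - 3\right) = 5 \left(\sqrt{17} - 3\right) = 5 \left(-3 + \sqrt{17}\right) = -15 + 5 \sqrt{17} \approx 5.6155$)
$z = 128 - 40 \sqrt{17}$ ($z = \left(\left(-15 + 5 \sqrt{17}\right) - 1\right) \left(\left(-4\right) 2\right) = \left(-16 + 5 \sqrt{17}\right) \left(-8\right) = 128 - 40 \sqrt{17} \approx -36.924$)
$z^{2} = \left(128 - 40 \sqrt{17}\right)^{2}$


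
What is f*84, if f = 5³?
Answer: 10500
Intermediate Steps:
f = 125
f*84 = 125*84 = 10500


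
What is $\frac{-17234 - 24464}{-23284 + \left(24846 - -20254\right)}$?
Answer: $- \frac{20849}{10908} \approx -1.9114$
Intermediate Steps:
$\frac{-17234 - 24464}{-23284 + \left(24846 - -20254\right)} = - \frac{41698}{-23284 + \left(24846 + 20254\right)} = - \frac{41698}{-23284 + 45100} = - \frac{41698}{21816} = \left(-41698\right) \frac{1}{21816} = - \frac{20849}{10908}$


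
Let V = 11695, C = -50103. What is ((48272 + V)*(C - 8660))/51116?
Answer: -3523840821/51116 ≈ -68938.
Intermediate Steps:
((48272 + V)*(C - 8660))/51116 = ((48272 + 11695)*(-50103 - 8660))/51116 = (59967*(-58763))*(1/51116) = -3523840821*1/51116 = -3523840821/51116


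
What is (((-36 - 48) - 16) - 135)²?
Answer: 55225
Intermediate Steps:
(((-36 - 48) - 16) - 135)² = ((-84 - 16) - 135)² = (-100 - 135)² = (-235)² = 55225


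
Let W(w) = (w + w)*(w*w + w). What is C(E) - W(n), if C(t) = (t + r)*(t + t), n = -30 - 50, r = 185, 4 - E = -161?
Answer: 1126700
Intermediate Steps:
E = 165 (E = 4 - 1*(-161) = 4 + 161 = 165)
n = -80
W(w) = 2*w*(w + w²) (W(w) = (2*w)*(w² + w) = (2*w)*(w + w²) = 2*w*(w + w²))
C(t) = 2*t*(185 + t) (C(t) = (t + 185)*(t + t) = (185 + t)*(2*t) = 2*t*(185 + t))
C(E) - W(n) = 2*165*(185 + 165) - 2*(-80)²*(1 - 80) = 2*165*350 - 2*6400*(-79) = 115500 - 1*(-1011200) = 115500 + 1011200 = 1126700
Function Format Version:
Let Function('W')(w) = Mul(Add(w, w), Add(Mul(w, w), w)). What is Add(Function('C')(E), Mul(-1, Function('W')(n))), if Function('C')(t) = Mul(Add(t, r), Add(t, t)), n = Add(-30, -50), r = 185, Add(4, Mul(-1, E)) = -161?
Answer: 1126700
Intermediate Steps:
E = 165 (E = Add(4, Mul(-1, -161)) = Add(4, 161) = 165)
n = -80
Function('W')(w) = Mul(2, w, Add(w, Pow(w, 2))) (Function('W')(w) = Mul(Mul(2, w), Add(Pow(w, 2), w)) = Mul(Mul(2, w), Add(w, Pow(w, 2))) = Mul(2, w, Add(w, Pow(w, 2))))
Function('C')(t) = Mul(2, t, Add(185, t)) (Function('C')(t) = Mul(Add(t, 185), Add(t, t)) = Mul(Add(185, t), Mul(2, t)) = Mul(2, t, Add(185, t)))
Add(Function('C')(E), Mul(-1, Function('W')(n))) = Add(Mul(2, 165, Add(185, 165)), Mul(-1, Mul(2, Pow(-80, 2), Add(1, -80)))) = Add(Mul(2, 165, 350), Mul(-1, Mul(2, 6400, -79))) = Add(115500, Mul(-1, -1011200)) = Add(115500, 1011200) = 1126700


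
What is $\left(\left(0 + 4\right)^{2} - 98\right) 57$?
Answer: $-4674$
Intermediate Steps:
$\left(\left(0 + 4\right)^{2} - 98\right) 57 = \left(4^{2} - 98\right) 57 = \left(16 - 98\right) 57 = \left(-82\right) 57 = -4674$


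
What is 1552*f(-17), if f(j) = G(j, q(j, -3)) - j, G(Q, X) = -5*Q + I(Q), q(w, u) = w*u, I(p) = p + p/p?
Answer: 133472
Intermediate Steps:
I(p) = 1 + p (I(p) = p + 1 = 1 + p)
q(w, u) = u*w
G(Q, X) = 1 - 4*Q (G(Q, X) = -5*Q + (1 + Q) = 1 - 4*Q)
f(j) = 1 - 5*j (f(j) = (1 - 4*j) - j = 1 - 5*j)
1552*f(-17) = 1552*(1 - 5*(-17)) = 1552*(1 + 85) = 1552*86 = 133472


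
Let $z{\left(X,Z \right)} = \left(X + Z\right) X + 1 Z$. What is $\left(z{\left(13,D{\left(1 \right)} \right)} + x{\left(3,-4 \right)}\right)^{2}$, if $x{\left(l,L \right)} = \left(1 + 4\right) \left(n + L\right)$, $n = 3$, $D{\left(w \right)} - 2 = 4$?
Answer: $61504$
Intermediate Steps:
$D{\left(w \right)} = 6$ ($D{\left(w \right)} = 2 + 4 = 6$)
$x{\left(l,L \right)} = 15 + 5 L$ ($x{\left(l,L \right)} = \left(1 + 4\right) \left(3 + L\right) = 5 \left(3 + L\right) = 15 + 5 L$)
$z{\left(X,Z \right)} = Z + X \left(X + Z\right)$ ($z{\left(X,Z \right)} = X \left(X + Z\right) + Z = Z + X \left(X + Z\right)$)
$\left(z{\left(13,D{\left(1 \right)} \right)} + x{\left(3,-4 \right)}\right)^{2} = \left(\left(6 + 13^{2} + 13 \cdot 6\right) + \left(15 + 5 \left(-4\right)\right)\right)^{2} = \left(\left(6 + 169 + 78\right) + \left(15 - 20\right)\right)^{2} = \left(253 - 5\right)^{2} = 248^{2} = 61504$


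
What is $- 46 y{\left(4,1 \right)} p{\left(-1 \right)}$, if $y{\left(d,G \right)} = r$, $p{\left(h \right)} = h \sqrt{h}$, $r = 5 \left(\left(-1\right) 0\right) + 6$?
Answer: $276 i \approx 276.0 i$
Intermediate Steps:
$r = 6$ ($r = 5 \cdot 0 + 6 = 0 + 6 = 6$)
$p{\left(h \right)} = h^{\frac{3}{2}}$
$y{\left(d,G \right)} = 6$
$- 46 y{\left(4,1 \right)} p{\left(-1 \right)} = \left(-46\right) 6 \left(-1\right)^{\frac{3}{2}} = - 276 \left(- i\right) = 276 i$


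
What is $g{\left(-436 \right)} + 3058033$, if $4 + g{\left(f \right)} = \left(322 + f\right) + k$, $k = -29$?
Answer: $3057886$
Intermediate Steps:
$g{\left(f \right)} = 289 + f$ ($g{\left(f \right)} = -4 + \left(\left(322 + f\right) - 29\right) = -4 + \left(293 + f\right) = 289 + f$)
$g{\left(-436 \right)} + 3058033 = \left(289 - 436\right) + 3058033 = -147 + 3058033 = 3057886$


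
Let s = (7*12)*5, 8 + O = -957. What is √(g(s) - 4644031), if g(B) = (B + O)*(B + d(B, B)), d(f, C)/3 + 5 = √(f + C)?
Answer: √(-4864756 - 3270*√210) ≈ 2216.3*I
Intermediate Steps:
O = -965 (O = -8 - 957 = -965)
s = 420 (s = 84*5 = 420)
d(f, C) = -15 + 3*√(C + f) (d(f, C) = -15 + 3*√(f + C) = -15 + 3*√(C + f))
g(B) = (-965 + B)*(-15 + B + 3*√2*√B) (g(B) = (B - 965)*(B + (-15 + 3*√(B + B))) = (-965 + B)*(B + (-15 + 3*√(2*B))) = (-965 + B)*(B + (-15 + 3*(√2*√B))) = (-965 + B)*(B + (-15 + 3*√2*√B)) = (-965 + B)*(-15 + B + 3*√2*√B))
√(g(s) - 4644031) = √((14475 + 420² - 980*420 - 2895*√2*√420 + 3*√2*420^(3/2)) - 4644031) = √((14475 + 176400 - 411600 - 2895*√2*2*√105 + 3*√2*(840*√105)) - 4644031) = √((14475 + 176400 - 411600 - 5790*√210 + 2520*√210) - 4644031) = √((-220725 - 3270*√210) - 4644031) = √(-4864756 - 3270*√210)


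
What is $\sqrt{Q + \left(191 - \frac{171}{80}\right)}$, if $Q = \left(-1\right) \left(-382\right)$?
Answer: $\frac{\sqrt{228345}}{20} \approx 23.893$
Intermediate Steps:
$Q = 382$
$\sqrt{Q + \left(191 - \frac{171}{80}\right)} = \sqrt{382 + \left(191 - \frac{171}{80}\right)} = \sqrt{382 + \frac{15109}{80}} = \sqrt{\frac{45669}{80}} = \frac{\sqrt{228345}}{20}$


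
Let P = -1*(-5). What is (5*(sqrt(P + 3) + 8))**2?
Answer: 1800 + 800*sqrt(2) ≈ 2931.4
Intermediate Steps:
P = 5
(5*(sqrt(P + 3) + 8))**2 = (5*(sqrt(5 + 3) + 8))**2 = (5*(sqrt(8) + 8))**2 = (5*(2*sqrt(2) + 8))**2 = (5*(8 + 2*sqrt(2)))**2 = (40 + 10*sqrt(2))**2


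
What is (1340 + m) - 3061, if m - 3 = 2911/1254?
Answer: -2151461/1254 ≈ -1715.7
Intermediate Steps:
m = 6673/1254 (m = 3 + 2911/1254 = 6673/1254 ≈ 5.3214)
(1340 + m) - 3061 = (1340 + 6673/1254) - 3061 = 1687033/1254 - 3061 = -2151461/1254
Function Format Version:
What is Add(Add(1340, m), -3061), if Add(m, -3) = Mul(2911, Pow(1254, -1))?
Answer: Rational(-2151461, 1254) ≈ -1715.7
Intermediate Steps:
m = Rational(6673, 1254) (m = Add(3, Mul(2911, Pow(1254, -1))) = Add(3, Mul(2911, Rational(1, 1254))) = Add(3, Rational(2911, 1254)) = Rational(6673, 1254) ≈ 5.3214)
Add(Add(1340, m), -3061) = Add(Add(1340, Rational(6673, 1254)), -3061) = Add(Rational(1687033, 1254), -3061) = Rational(-2151461, 1254)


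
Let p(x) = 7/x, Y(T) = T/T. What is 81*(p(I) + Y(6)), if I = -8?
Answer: 81/8 ≈ 10.125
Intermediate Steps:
Y(T) = 1
81*(p(I) + Y(6)) = 81*(7/(-8) + 1) = 81*(7*(-⅛) + 1) = 81*(-7/8 + 1) = 81*(⅛) = 81/8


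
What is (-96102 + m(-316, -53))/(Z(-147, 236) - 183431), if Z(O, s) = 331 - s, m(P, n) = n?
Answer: 96155/183336 ≈ 0.52447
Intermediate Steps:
(-96102 + m(-316, -53))/(Z(-147, 236) - 183431) = (-96102 - 53)/((331 - 1*236) - 183431) = -96155/((331 - 236) - 183431) = -96155/(95 - 183431) = -96155/(-183336) = -96155*(-1/183336) = 96155/183336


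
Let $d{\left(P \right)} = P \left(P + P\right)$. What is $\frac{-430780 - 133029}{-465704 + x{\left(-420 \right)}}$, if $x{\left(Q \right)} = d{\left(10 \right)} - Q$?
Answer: $\frac{563809}{465084} \approx 1.2123$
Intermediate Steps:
$d{\left(P \right)} = 2 P^{2}$ ($d{\left(P \right)} = P 2 P = 2 P^{2}$)
$x{\left(Q \right)} = 200 - Q$ ($x{\left(Q \right)} = 2 \cdot 10^{2} - Q = 2 \cdot 100 - Q = 200 - Q$)
$\frac{-430780 - 133029}{-465704 + x{\left(-420 \right)}} = \frac{-430780 - 133029}{-465704 + \left(200 - -420\right)} = - \frac{563809}{-465704 + \left(200 + 420\right)} = - \frac{563809}{-465704 + 620} = - \frac{563809}{-465084} = \left(-563809\right) \left(- \frac{1}{465084}\right) = \frac{563809}{465084}$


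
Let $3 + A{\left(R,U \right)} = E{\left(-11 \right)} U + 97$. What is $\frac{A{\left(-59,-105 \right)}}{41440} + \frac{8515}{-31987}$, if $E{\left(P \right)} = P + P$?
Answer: $- \frac{68991213}{331385320} \approx -0.20819$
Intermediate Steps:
$E{\left(P \right)} = 2 P$
$A{\left(R,U \right)} = 94 - 22 U$ ($A{\left(R,U \right)} = -3 + \left(2 \left(-11\right) U + 97\right) = -3 - \left(-97 + 22 U\right) = 94 - 22 U$)
$\frac{A{\left(-59,-105 \right)}}{41440} + \frac{8515}{-31987} = \frac{94 - -2310}{41440} + \frac{8515}{-31987} = \left(94 + 2310\right) \frac{1}{41440} + 8515 \left(- \frac{1}{31987}\right) = 2404 \cdot \frac{1}{41440} - \frac{8515}{31987} = \frac{601}{10360} - \frac{8515}{31987} = - \frac{68991213}{331385320}$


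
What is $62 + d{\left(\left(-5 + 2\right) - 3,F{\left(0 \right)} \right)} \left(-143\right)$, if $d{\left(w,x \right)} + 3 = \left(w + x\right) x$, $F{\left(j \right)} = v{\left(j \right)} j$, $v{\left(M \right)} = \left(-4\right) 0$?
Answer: $491$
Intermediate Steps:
$v{\left(M \right)} = 0$
$F{\left(j \right)} = 0$ ($F{\left(j \right)} = 0 j = 0$)
$d{\left(w,x \right)} = -3 + x \left(w + x\right)$ ($d{\left(w,x \right)} = -3 + \left(w + x\right) x = -3 + x \left(w + x\right)$)
$62 + d{\left(\left(-5 + 2\right) - 3,F{\left(0 \right)} \right)} \left(-143\right) = 62 + \left(-3 + 0^{2} + \left(\left(-5 + 2\right) - 3\right) 0\right) \left(-143\right) = 62 + \left(-3 + 0 + \left(-3 - 3\right) 0\right) \left(-143\right) = 62 + \left(-3 + 0 - 0\right) \left(-143\right) = 62 + \left(-3 + 0 + 0\right) \left(-143\right) = 62 - -429 = 62 + 429 = 491$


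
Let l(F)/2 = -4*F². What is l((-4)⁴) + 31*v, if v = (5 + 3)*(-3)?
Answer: -525032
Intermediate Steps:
v = -24 (v = 8*(-3) = -24)
l(F) = -8*F² (l(F) = 2*(-4*F²) = -8*F²)
l((-4)⁴) + 31*v = -8*((-4)⁴)² + 31*(-24) = -8*256² - 744 = -8*65536 - 744 = -524288 - 744 = -525032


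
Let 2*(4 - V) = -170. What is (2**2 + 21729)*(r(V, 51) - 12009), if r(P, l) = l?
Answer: -259883214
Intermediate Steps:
V = 89 (V = 4 - 1/2*(-170) = 4 + 85 = 89)
(2**2 + 21729)*(r(V, 51) - 12009) = (2**2 + 21729)*(51 - 12009) = (4 + 21729)*(-11958) = 21733*(-11958) = -259883214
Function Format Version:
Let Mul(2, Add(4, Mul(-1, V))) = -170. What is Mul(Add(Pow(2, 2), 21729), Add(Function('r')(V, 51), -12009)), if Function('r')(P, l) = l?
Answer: -259883214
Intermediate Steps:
V = 89 (V = Add(4, Mul(Rational(-1, 2), -170)) = Add(4, 85) = 89)
Mul(Add(Pow(2, 2), 21729), Add(Function('r')(V, 51), -12009)) = Mul(Add(Pow(2, 2), 21729), Add(51, -12009)) = Mul(Add(4, 21729), -11958) = Mul(21733, -11958) = -259883214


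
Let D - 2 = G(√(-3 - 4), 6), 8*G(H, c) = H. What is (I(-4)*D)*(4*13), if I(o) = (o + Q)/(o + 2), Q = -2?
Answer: 312 + 39*I*√7/2 ≈ 312.0 + 51.592*I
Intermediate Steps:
G(H, c) = H/8
D = 2 + I*√7/8 (D = 2 + √(-3 - 4)/8 = 2 + √(-7)/8 = 2 + (I*√7)/8 = 2 + I*√7/8 ≈ 2.0 + 0.33072*I)
I(o) = (-2 + o)/(2 + o) (I(o) = (o - 2)/(o + 2) = (-2 + o)/(2 + o))
(I(-4)*D)*(4*13) = (((-2 - 4)/(2 - 4))*(2 + I*√7/8))*(4*13) = ((-6/(-2))*(2 + I*√7/8))*52 = ((-½*(-6))*(2 + I*√7/8))*52 = (3*(2 + I*√7/8))*52 = (6 + 3*I*√7/8)*52 = 312 + 39*I*√7/2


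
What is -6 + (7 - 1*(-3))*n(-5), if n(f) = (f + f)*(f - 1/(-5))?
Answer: 474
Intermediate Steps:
n(f) = 2*f*(⅕ + f) (n(f) = (2*f)*(f - 1*(-⅕)) = (2*f)*(f + ⅕) = (2*f)*(⅕ + f) = 2*f*(⅕ + f))
-6 + (7 - 1*(-3))*n(-5) = -6 + (7 - 1*(-3))*((⅖)*(-5)*(1 + 5*(-5))) = -6 + (7 + 3)*((⅖)*(-5)*(1 - 25)) = -6 + 10*((⅖)*(-5)*(-24)) = -6 + 10*48 = -6 + 480 = 474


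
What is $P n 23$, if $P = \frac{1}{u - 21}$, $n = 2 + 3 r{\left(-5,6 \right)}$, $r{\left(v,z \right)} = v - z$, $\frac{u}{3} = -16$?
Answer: $\frac{31}{3} \approx 10.333$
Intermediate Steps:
$u = -48$ ($u = 3 \left(-16\right) = -48$)
$n = -31$ ($n = 2 + 3 \left(-5 - 6\right) = 2 + 3 \left(-11\right) = 2 - 33 = -31$)
$P = - \frac{1}{69}$ ($P = \frac{1}{-48 - 21} = \frac{1}{-69} = - \frac{1}{69} \approx -0.014493$)
$P n 23 = \left(- \frac{1}{69}\right) \left(-31\right) 23 = \frac{31}{69} \cdot 23 = \frac{31}{3}$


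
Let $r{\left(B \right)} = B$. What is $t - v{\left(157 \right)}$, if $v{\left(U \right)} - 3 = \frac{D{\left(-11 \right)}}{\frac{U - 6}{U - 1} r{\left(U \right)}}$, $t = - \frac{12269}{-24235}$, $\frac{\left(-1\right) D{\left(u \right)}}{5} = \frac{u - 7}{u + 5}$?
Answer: $- \frac{1376046352}{574539145} \approx -2.395$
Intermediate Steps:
$D{\left(u \right)} = - \frac{5 \left(-7 + u\right)}{5 + u}$ ($D{\left(u \right)} = - 5 \frac{u - 7}{u + 5} = - 5 \frac{-7 + u}{5 + u} = - \frac{5 \left(-7 + u\right)}{5 + u}$)
$t = \frac{12269}{24235}$ ($t = \left(-12269\right) \left(- \frac{1}{24235}\right) = \frac{12269}{24235} \approx 0.50625$)
$v{\left(U \right)} = 3 - \frac{15 \left(-1 + U\right)}{U \left(-6 + U\right)}$ ($v{\left(U \right)} = 3 + \frac{5 \frac{1}{5 - 11} \left(7 - -11\right)}{\frac{U - 6}{U - 1} U} = 3 + \frac{5 \frac{1}{-6} \left(7 + 11\right)}{\frac{-6 + U}{-1 + U} U} = 3 + \frac{5 \left(- \frac{1}{6}\right) 18}{\frac{-6 + U}{-1 + U} U} = 3 - \frac{15}{U \frac{1}{-1 + U} \left(-6 + U\right)} = 3 - 15 \frac{-1 + U}{U \left(-6 + U\right)} = 3 - \frac{15 \left(-1 + U\right)}{U \left(-6 + U\right)}$)
$t - v{\left(157 \right)} = \frac{12269}{24235} - \frac{3 \left(5 + 157^{2} - 1727\right)}{157 \left(-6 + 157\right)} = \frac{12269}{24235} - 3 \cdot \frac{1}{157} \cdot \frac{1}{151} \left(5 + 24649 - 1727\right) = \frac{12269}{24235} - 3 \cdot \frac{1}{157} \cdot \frac{1}{151} \cdot 22927 = \frac{12269}{24235} - \frac{68781}{23707} = - \frac{1376046352}{574539145}$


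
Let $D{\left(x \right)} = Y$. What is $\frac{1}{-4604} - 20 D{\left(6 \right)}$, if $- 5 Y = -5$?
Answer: $- \frac{92081}{4604} \approx -20.0$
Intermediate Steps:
$Y = 1$ ($Y = \left(- \frac{1}{5}\right) \left(-5\right) = 1$)
$D{\left(x \right)} = 1$
$\frac{1}{-4604} - 20 D{\left(6 \right)} = \frac{1}{-4604} - 20 \cdot 1 = - \frac{1}{4604} - 20 = - \frac{92081}{4604}$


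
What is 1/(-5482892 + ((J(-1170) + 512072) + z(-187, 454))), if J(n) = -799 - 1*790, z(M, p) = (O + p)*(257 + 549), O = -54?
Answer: -1/4650009 ≈ -2.1505e-7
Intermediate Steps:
z(M, p) = -43524 + 806*p (z(M, p) = (-54 + p)*(257 + 549) = (-54 + p)*806 = -43524 + 806*p)
J(n) = -1589 (J(n) = -799 - 790 = -1589)
1/(-5482892 + ((J(-1170) + 512072) + z(-187, 454))) = 1/(-5482892 + ((-1589 + 512072) + (-43524 + 806*454))) = 1/(-5482892 + (510483 + (-43524 + 365924))) = 1/(-5482892 + (510483 + 322400)) = 1/(-5482892 + 832883) = 1/(-4650009) = -1/4650009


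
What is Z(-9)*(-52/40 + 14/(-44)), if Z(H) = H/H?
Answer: -89/55 ≈ -1.6182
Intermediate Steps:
Z(H) = 1
Z(-9)*(-52/40 + 14/(-44)) = 1*(-52/40 + 14/(-44)) = 1*(-52*1/40 + 14*(-1/44)) = 1*(-13/10 - 7/22) = 1*(-89/55) = -89/55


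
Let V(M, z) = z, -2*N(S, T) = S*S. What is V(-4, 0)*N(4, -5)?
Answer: 0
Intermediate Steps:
N(S, T) = -S**2/2 (N(S, T) = -S*S/2 = -S**2/2)
V(-4, 0)*N(4, -5) = 0*(-1/2*4**2) = 0*(-1/2*16) = 0*(-8) = 0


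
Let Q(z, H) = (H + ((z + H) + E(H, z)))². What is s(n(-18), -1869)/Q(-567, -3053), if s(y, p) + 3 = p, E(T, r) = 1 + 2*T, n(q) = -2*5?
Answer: -468/40819321 ≈ -1.1465e-5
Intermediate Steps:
n(q) = -10
s(y, p) = -3 + p
Q(z, H) = (1 + z + 4*H)² (Q(z, H) = (H + ((z + H) + (1 + 2*H)))² = (H + ((H + z) + (1 + 2*H)))² = (H + (1 + z + 3*H))² = (1 + z + 4*H)²)
s(n(-18), -1869)/Q(-567, -3053) = (-3 - 1869)/((1 - 567 + 4*(-3053))²) = -1872/(1 - 567 - 12212)² = -1872/((-12778)²) = -1872/163277284 = -1872*1/163277284 = -468/40819321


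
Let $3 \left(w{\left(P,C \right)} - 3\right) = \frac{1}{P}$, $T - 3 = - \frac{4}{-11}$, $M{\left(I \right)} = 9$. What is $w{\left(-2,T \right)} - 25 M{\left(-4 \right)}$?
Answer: $- \frac{1333}{6} \approx -222.17$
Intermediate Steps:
$T = \frac{37}{11}$ ($T = 3 - \frac{4}{-11} = 3 - - \frac{4}{11} = 3 + \frac{4}{11} = \frac{37}{11} \approx 3.3636$)
$w{\left(P,C \right)} = 3 + \frac{1}{3 P}$
$w{\left(-2,T \right)} - 25 M{\left(-4 \right)} = \left(3 + \frac{1}{3 \left(-2\right)}\right) - 225 = \left(3 + \frac{1}{3} \left(- \frac{1}{2}\right)\right) - 225 = \left(3 - \frac{1}{6}\right) - 225 = \frac{17}{6} - 225 = - \frac{1333}{6}$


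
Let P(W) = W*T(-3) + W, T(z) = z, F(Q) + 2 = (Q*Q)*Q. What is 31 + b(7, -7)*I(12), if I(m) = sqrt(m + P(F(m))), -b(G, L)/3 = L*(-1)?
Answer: 31 - 84*I*sqrt(215) ≈ 31.0 - 1231.7*I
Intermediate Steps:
F(Q) = -2 + Q**3 (F(Q) = -2 + (Q*Q)*Q = -2 + Q**2*Q = -2 + Q**3)
b(G, L) = 3*L (b(G, L) = -3*L*(-1) = -(-3)*L = 3*L)
P(W) = -2*W (P(W) = W*(-3) + W = -3*W + W = -2*W)
I(m) = sqrt(4 + m - 2*m**3) (I(m) = sqrt(m - 2*(-2 + m**3)) = sqrt(m + (4 - 2*m**3)) = sqrt(4 + m - 2*m**3))
31 + b(7, -7)*I(12) = 31 + (3*(-7))*sqrt(4 + 12 - 2*12**3) = 31 - 21*sqrt(4 + 12 - 2*1728) = 31 - 21*sqrt(4 + 12 - 3456) = 31 - 84*I*sqrt(215)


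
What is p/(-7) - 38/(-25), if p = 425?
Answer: -10359/175 ≈ -59.194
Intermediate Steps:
p/(-7) - 38/(-25) = 425/(-7) - 38/(-25) = 425*(-⅐) - 38*(-1/25) = -425/7 + 38/25 = -10359/175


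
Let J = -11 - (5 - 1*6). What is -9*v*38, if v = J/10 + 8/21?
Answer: 1482/7 ≈ 211.71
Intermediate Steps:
J = -10 (J = -11 - (5 - 6) = -11 - 1*(-1) = -11 + 1 = -10)
v = -13/21 (v = -10/10 + 8/21 = -10*1/10 + 8*(1/21) = -1 + 8/21 = -13/21 ≈ -0.61905)
-9*v*38 = -9*(-13/21)*38 = (39/7)*38 = 1482/7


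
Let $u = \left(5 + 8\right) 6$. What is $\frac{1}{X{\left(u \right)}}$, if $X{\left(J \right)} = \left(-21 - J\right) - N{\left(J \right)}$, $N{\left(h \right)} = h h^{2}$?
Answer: $- \frac{1}{474651} \approx -2.1068 \cdot 10^{-6}$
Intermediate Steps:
$u = 78$ ($u = 13 \cdot 6 = 78$)
$N{\left(h \right)} = h^{3}$
$X{\left(J \right)} = -21 - J - J^{3}$ ($X{\left(J \right)} = \left(-21 - J\right) - J^{3} = -21 - J - J^{3}$)
$\frac{1}{X{\left(u \right)}} = \frac{1}{-21 - 78 - 78^{3}} = \frac{1}{-21 - 78 - 474552} = \frac{1}{-474651} = - \frac{1}{474651}$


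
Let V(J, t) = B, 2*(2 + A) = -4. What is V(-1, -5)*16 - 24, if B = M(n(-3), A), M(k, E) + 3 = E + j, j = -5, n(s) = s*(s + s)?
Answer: -216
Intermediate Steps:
A = -4 (A = -2 + (1/2)*(-4) = -2 - 2 = -4)
n(s) = 2*s**2 (n(s) = s*(2*s) = 2*s**2)
M(k, E) = -8 + E (M(k, E) = -3 + (E - 5) = -3 + (-5 + E) = -8 + E)
B = -12 (B = -8 - 4 = -12)
V(J, t) = -12
V(-1, -5)*16 - 24 = -12*16 - 24 = -192 - 24 = -216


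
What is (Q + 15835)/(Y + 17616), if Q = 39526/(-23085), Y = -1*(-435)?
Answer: 365511449/416707335 ≈ 0.87714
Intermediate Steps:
Y = 435
Q = -39526/23085 (Q = 39526*(-1/23085) = -39526/23085 ≈ -1.7122)
(Q + 15835)/(Y + 17616) = (-39526/23085 + 15835)/(435 + 17616) = (365511449/23085)/18051 = (365511449/23085)*(1/18051) = 365511449/416707335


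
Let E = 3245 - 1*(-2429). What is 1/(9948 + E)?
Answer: 1/15622 ≈ 6.4012e-5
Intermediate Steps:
E = 5674 (E = 3245 + 2429 = 5674)
1/(9948 + E) = 1/(9948 + 5674) = 1/15622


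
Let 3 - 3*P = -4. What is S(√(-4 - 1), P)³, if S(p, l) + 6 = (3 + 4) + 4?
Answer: 125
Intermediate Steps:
P = 7/3 (P = 1 - ⅓*(-4) = 1 + 4/3 = 7/3 ≈ 2.3333)
S(p, l) = 5 (S(p, l) = -6 + ((3 + 4) + 4) = -6 + (7 + 4) = -6 + 11 = 5)
S(√(-4 - 1), P)³ = 5³ = 125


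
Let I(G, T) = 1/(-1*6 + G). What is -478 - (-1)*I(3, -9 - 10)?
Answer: -1435/3 ≈ -478.33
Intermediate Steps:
I(G, T) = 1/(-6 + G)
-478 - (-1)*I(3, -9 - 10) = -478 - (-1)/(-6 + 3) = -478 - (-1)/(-3) = -478 - (-1)*(-1)/3 = -478 - 1*1/3 = -478 - 1/3 = -1435/3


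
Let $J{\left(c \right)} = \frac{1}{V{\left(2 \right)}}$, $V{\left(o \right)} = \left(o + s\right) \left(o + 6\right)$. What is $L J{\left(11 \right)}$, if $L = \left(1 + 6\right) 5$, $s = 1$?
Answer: $\frac{35}{24} \approx 1.4583$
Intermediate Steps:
$V{\left(o \right)} = \left(1 + o\right) \left(6 + o\right)$ ($V{\left(o \right)} = \left(o + 1\right) \left(o + 6\right) = \left(1 + o\right) \left(6 + o\right)$)
$L = 35$ ($L = 7 \cdot 5 = 35$)
$J{\left(c \right)} = \frac{1}{24}$ ($J{\left(c \right)} = \frac{1}{6 + 2^{2} + 7 \cdot 2} = \frac{1}{6 + 4 + 14} = \frac{1}{24}$)
$L J{\left(11 \right)} = 35 \cdot \frac{1}{24} = \frac{35}{24}$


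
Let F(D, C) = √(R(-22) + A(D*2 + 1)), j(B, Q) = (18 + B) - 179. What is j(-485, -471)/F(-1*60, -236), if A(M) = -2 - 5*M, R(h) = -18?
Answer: -646*√23/115 ≈ -26.940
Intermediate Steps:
j(B, Q) = -161 + B
F(D, C) = √(-25 - 10*D) (F(D, C) = √(-18 + (-2 - 5*(D*2 + 1))) = √(-18 + (-2 - 5*(2*D + 1))) = √(-18 + (-2 - 5*(1 + 2*D))) = √(-18 + (-2 + (-5 - 10*D))) = √(-18 + (-7 - 10*D)) = √(-25 - 10*D))
j(-485, -471)/F(-1*60, -236) = (-161 - 485)/(√(-25 - (-10)*60)) = -646/√(-25 - 10*(-60)) = -646/√(-25 + 600) = -646*√23/115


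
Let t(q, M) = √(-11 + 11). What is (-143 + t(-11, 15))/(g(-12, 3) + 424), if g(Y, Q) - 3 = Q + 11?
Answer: -143/441 ≈ -0.32426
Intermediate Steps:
t(q, M) = 0 (t(q, M) = √0 = 0)
g(Y, Q) = 14 + Q (g(Y, Q) = 3 + (Q + 11) = 3 + (11 + Q) = 14 + Q)
(-143 + t(-11, 15))/(g(-12, 3) + 424) = (-143 + 0)/((14 + 3) + 424) = -143/(17 + 424) = -143/441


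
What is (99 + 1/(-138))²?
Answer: 186622921/19044 ≈ 9799.6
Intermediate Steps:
(99 + 1/(-138))² = (99 - 1/138)² = (13661/138)² = 186622921/19044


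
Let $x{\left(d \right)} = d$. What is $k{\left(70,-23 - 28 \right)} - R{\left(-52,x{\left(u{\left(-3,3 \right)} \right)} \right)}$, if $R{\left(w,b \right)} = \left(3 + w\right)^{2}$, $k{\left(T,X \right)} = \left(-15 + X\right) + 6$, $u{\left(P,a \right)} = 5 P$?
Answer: $-2461$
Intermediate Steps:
$k{\left(T,X \right)} = -9 + X$
$k{\left(70,-23 - 28 \right)} - R{\left(-52,x{\left(u{\left(-3,3 \right)} \right)} \right)} = \left(-9 - 51\right) - \left(3 - 52\right)^{2} = \left(-9 - 51\right) - \left(-49\right)^{2} = -60 - 2401 = -2461$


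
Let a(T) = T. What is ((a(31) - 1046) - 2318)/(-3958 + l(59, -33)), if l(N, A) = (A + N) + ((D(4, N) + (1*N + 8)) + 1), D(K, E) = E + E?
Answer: 3333/3746 ≈ 0.88975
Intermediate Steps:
D(K, E) = 2*E
l(N, A) = 9 + A + 4*N (l(N, A) = (A + N) + ((2*N + (1*N + 8)) + 1) = (A + N) + ((2*N + (N + 8)) + 1) = (A + N) + ((2*N + (8 + N)) + 1) = (A + N) + ((8 + 3*N) + 1) = (A + N) + (9 + 3*N) = 9 + A + 4*N)
((a(31) - 1046) - 2318)/(-3958 + l(59, -33)) = ((31 - 1046) - 2318)/(-3958 + (9 - 33 + 4*59)) = (-1015 - 2318)/(-3958 + (9 - 33 + 236)) = -3333/(-3958 + 212) = -3333/(-3746) = -3333*(-1/3746) = 3333/3746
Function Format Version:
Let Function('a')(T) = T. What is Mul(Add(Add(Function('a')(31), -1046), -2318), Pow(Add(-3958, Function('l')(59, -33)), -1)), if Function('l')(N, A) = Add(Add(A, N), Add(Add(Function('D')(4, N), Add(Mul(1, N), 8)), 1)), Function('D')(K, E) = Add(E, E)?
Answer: Rational(3333, 3746) ≈ 0.88975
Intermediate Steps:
Function('D')(K, E) = Mul(2, E)
Function('l')(N, A) = Add(9, A, Mul(4, N)) (Function('l')(N, A) = Add(Add(A, N), Add(Add(Mul(2, N), Add(Mul(1, N), 8)), 1)) = Add(Add(A, N), Add(Add(Mul(2, N), Add(N, 8)), 1)) = Add(Add(A, N), Add(Add(Mul(2, N), Add(8, N)), 1)) = Add(Add(A, N), Add(Add(8, Mul(3, N)), 1)) = Add(Add(A, N), Add(9, Mul(3, N))) = Add(9, A, Mul(4, N)))
Mul(Add(Add(Function('a')(31), -1046), -2318), Pow(Add(-3958, Function('l')(59, -33)), -1)) = Mul(Add(Add(31, -1046), -2318), Pow(Add(-3958, Add(9, -33, Mul(4, 59))), -1)) = Mul(Add(-1015, -2318), Pow(Add(-3958, Add(9, -33, 236)), -1)) = Mul(-3333, Pow(Add(-3958, 212), -1)) = Mul(-3333, Pow(-3746, -1)) = Mul(-3333, Rational(-1, 3746)) = Rational(3333, 3746)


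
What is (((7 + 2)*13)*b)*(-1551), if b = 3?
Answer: -544401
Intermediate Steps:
(((7 + 2)*13)*b)*(-1551) = (((7 + 2)*13)*3)*(-1551) = ((9*13)*3)*(-1551) = (117*3)*(-1551) = 351*(-1551) = -544401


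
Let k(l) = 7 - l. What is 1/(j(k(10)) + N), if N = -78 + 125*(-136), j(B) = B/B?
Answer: -1/17077 ≈ -5.8558e-5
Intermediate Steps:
j(B) = 1
N = -17078 (N = -78 - 17000 = -17078)
1/(j(k(10)) + N) = 1/(1 - 17078) = 1/(-17077) = -1/17077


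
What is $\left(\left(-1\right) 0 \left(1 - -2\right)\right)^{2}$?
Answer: $0$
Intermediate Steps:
$\left(\left(-1\right) 0 \left(1 - -2\right)\right)^{2} = \left(0 \left(1 + 2\right)\right)^{2} = \left(0 \cdot 3\right)^{2} = 0^{2} = 0$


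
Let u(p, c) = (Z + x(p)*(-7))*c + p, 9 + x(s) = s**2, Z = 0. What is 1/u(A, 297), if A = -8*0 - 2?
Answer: 1/10393 ≈ 9.6219e-5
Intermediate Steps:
A = -2 (A = 0 - 2 = -2)
x(s) = -9 + s**2
u(p, c) = p + c*(63 - 7*p**2) (u(p, c) = (0 + (-9 + p**2)*(-7))*c + p = (0 + (63 - 7*p**2))*c + p = (63 - 7*p**2)*c + p = c*(63 - 7*p**2) + p = p + c*(63 - 7*p**2))
1/u(A, 297) = 1/(-2 - 7*297*(-9 + (-2)**2)) = 1/(-2 - 7*297*(-9 + 4)) = 1/(-2 - 7*297*(-5)) = 1/(-2 + 10395) = 1/10393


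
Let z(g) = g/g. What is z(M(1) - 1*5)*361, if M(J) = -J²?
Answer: 361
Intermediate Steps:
z(g) = 1
z(M(1) - 1*5)*361 = 1*361 = 361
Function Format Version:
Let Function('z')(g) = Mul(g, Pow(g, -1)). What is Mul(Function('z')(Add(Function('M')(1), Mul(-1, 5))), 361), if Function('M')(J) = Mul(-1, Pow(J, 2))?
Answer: 361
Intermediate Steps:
Function('z')(g) = 1
Mul(Function('z')(Add(Function('M')(1), Mul(-1, 5))), 361) = Mul(1, 361) = 361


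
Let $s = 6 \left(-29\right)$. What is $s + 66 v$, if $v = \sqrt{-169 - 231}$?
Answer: $-174 + 1320 i \approx -174.0 + 1320.0 i$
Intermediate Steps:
$s = -174$
$v = 20 i$ ($v = \sqrt{-400} = 20 i \approx 20.0 i$)
$s + 66 v = -174 + 66 \cdot 20 i = -174 + 1320 i$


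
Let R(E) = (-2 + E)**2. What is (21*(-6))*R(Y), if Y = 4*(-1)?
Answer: -4536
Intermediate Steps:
Y = -4
(21*(-6))*R(Y) = (21*(-6))*(-2 - 4)**2 = -126*(-6)**2 = -126*36 = -4536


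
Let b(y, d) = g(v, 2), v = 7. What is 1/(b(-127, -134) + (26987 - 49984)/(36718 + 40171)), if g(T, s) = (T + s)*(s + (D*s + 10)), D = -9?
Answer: -76889/4175003 ≈ -0.018417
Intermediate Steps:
g(T, s) = (10 - 8*s)*(T + s) (g(T, s) = (T + s)*(s + (-9*s + 10)) = (T + s)*(s + (10 - 9*s)) = (T + s)*(10 - 8*s) = (10 - 8*s)*(T + s))
b(y, d) = -54 (b(y, d) = -8*2² + 10*7 + 10*2 - 8*7*2 = -8*4 + 70 + 20 - 112 = -32 + 70 + 20 - 112 = -54)
1/(b(-127, -134) + (26987 - 49984)/(36718 + 40171)) = 1/(-54 + (26987 - 49984)/(36718 + 40171)) = 1/(-54 - 22997/76889) = 1/(-4175003/76889) = -76889/4175003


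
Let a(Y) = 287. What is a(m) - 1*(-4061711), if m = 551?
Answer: 4061998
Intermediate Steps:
a(m) - 1*(-4061711) = 287 - 1*(-4061711) = 287 + 4061711 = 4061998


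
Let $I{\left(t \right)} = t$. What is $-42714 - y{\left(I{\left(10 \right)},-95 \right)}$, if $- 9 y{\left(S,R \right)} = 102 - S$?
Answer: $- \frac{384334}{9} \approx -42704.0$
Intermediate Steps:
$y{\left(S,R \right)} = - \frac{34}{3} + \frac{S}{9}$ ($y{\left(S,R \right)} = - \frac{102 - S}{9} = - \frac{34}{3} + \frac{S}{9}$)
$-42714 - y{\left(I{\left(10 \right)},-95 \right)} = -42714 - \left(- \frac{34}{3} + \frac{1}{9} \cdot 10\right) = -42714 - \left(- \frac{34}{3} + \frac{10}{9}\right) = -42714 - - \frac{92}{9} = -42714 + \frac{92}{9} = - \frac{384334}{9}$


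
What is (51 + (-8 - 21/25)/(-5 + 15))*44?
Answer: 275638/125 ≈ 2205.1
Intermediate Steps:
(51 + (-8 - 21/25)/(-5 + 15))*44 = (51 + (-8 - 21*1/25)/10)*44 = (51 + (-8 - 21/25)*(⅒))*44 = (51 - 221/25*⅒)*44 = (51 - 221/250)*44 = (12529/250)*44 = 275638/125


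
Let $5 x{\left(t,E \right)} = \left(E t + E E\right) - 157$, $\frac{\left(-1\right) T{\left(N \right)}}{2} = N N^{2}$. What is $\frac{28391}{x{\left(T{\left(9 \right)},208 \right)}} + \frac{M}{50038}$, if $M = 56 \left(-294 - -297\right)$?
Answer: $- \frac{3529718957}{6508867983} \approx -0.54229$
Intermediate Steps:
$T{\left(N \right)} = - 2 N^{3}$ ($T{\left(N \right)} = - 2 N N^{2} = - 2 N^{3}$)
$M = 168$ ($M = 56 \left(-294 + 297\right) = 56 \cdot 3 = 168$)
$x{\left(t,E \right)} = - \frac{157}{5} + \frac{E^{2}}{5} + \frac{E t}{5}$ ($x{\left(t,E \right)} = \frac{\left(E t + E E\right) - 157}{5} = \frac{\left(E t + E^{2}\right) - 157}{5} = \frac{\left(E^{2} + E t\right) - 157}{5} = \frac{-157 + E^{2} + E t}{5} = - \frac{157}{5} + \frac{E^{2}}{5} + \frac{E t}{5}$)
$\frac{28391}{x{\left(T{\left(9 \right)},208 \right)}} + \frac{M}{50038} = \frac{28391}{- \frac{157}{5} + \frac{208^{2}}{5} + \frac{1}{5} \cdot 208 \left(- 2 \cdot 9^{3}\right)} + \frac{168}{50038} = \frac{28391}{- \frac{157}{5} + \frac{1}{5} \cdot 43264 + \frac{1}{5} \cdot 208 \left(\left(-2\right) 729\right)} + 168 \cdot \frac{1}{50038} = \frac{28391}{- \frac{157}{5} + \frac{43264}{5} + \frac{1}{5} \cdot 208 \left(-1458\right)} + \frac{84}{25019} = \frac{28391}{- \frac{157}{5} + \frac{43264}{5} - \frac{303264}{5}} + \frac{84}{25019} = \frac{28391}{- \frac{260157}{5}} + \frac{84}{25019} = 28391 \left(- \frac{5}{260157}\right) + \frac{84}{25019} = - \frac{141955}{260157} + \frac{84}{25019} = - \frac{3529718957}{6508867983}$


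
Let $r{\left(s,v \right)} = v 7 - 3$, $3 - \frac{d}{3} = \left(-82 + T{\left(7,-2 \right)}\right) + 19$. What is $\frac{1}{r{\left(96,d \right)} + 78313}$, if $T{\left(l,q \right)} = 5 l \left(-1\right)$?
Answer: $\frac{1}{80431} \approx 1.2433 \cdot 10^{-5}$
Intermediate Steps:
$T{\left(l,q \right)} = - 5 l$
$d = 303$ ($d = 9 - 3 \left(\left(-82 - 35\right) + 19\right) = 9 - 3 \left(-117 + 19\right) = 9 - -294 = 9 + 294 = 303$)
$r{\left(s,v \right)} = -3 + 7 v$ ($r{\left(s,v \right)} = 7 v - 3 = -3 + 7 v$)
$\frac{1}{r{\left(96,d \right)} + 78313} = \frac{1}{\left(-3 + 7 \cdot 303\right) + 78313} = \frac{1}{\left(-3 + 2121\right) + 78313} = \frac{1}{2118 + 78313} = \frac{1}{80431}$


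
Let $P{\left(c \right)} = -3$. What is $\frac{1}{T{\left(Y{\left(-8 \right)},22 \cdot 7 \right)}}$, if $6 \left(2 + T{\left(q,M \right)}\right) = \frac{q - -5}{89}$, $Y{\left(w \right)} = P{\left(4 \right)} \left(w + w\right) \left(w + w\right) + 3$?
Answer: $- \frac{267}{914} \approx -0.29212$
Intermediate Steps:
$Y{\left(w \right)} = 3 - 12 w^{2}$ ($Y{\left(w \right)} = - 3 \left(w + w\right) \left(w + w\right) + 3 = - 3 \cdot 2 w 2 w + 3 = - 3 \cdot 4 w^{2} + 3 = - 12 w^{2} + 3 = 3 - 12 w^{2}$)
$T{\left(q,M \right)} = - \frac{1063}{534} + \frac{q}{534}$ ($T{\left(q,M \right)} = -2 + \frac{\left(q - -5\right) \frac{1}{89}}{6} = -2 + \frac{\left(q + 5\right) \frac{1}{89}}{6} = -2 + \frac{\left(5 + q\right) \frac{1}{89}}{6} = -2 + \frac{\frac{5}{89} + \frac{q}{89}}{6} = -2 + \left(\frac{5}{534} + \frac{q}{534}\right) = - \frac{1063}{534} + \frac{q}{534}$)
$\frac{1}{T{\left(Y{\left(-8 \right)},22 \cdot 7 \right)}} = \frac{1}{- \frac{1063}{534} + \frac{3 - 12 \left(-8\right)^{2}}{534}} = \frac{1}{- \frac{1063}{534} + \frac{3 - 768}{534}} = \frac{1}{- \frac{1063}{534} + \frac{1}{534} \left(-765\right)} = \frac{1}{- \frac{1063}{534} - \frac{255}{178}} = \frac{1}{- \frac{914}{267}} = - \frac{267}{914}$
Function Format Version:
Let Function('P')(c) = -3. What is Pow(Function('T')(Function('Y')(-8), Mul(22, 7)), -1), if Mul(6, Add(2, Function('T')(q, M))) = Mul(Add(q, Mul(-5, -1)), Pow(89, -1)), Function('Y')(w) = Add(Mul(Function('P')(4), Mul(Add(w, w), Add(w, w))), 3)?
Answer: Rational(-267, 914) ≈ -0.29212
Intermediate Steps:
Function('Y')(w) = Add(3, Mul(-12, Pow(w, 2))) (Function('Y')(w) = Add(Mul(-3, Mul(Add(w, w), Add(w, w))), 3) = Add(Mul(-3, Mul(Mul(2, w), Mul(2, w))), 3) = Add(Mul(-3, Mul(4, Pow(w, 2))), 3) = Add(Mul(-12, Pow(w, 2)), 3) = Add(3, Mul(-12, Pow(w, 2))))
Function('T')(q, M) = Add(Rational(-1063, 534), Mul(Rational(1, 534), q)) (Function('T')(q, M) = Add(-2, Mul(Rational(1, 6), Mul(Add(q, Mul(-5, -1)), Pow(89, -1)))) = Add(-2, Mul(Rational(1, 6), Mul(Add(q, 5), Rational(1, 89)))) = Add(-2, Mul(Rational(1, 6), Mul(Add(5, q), Rational(1, 89)))) = Add(-2, Mul(Rational(1, 6), Add(Rational(5, 89), Mul(Rational(1, 89), q)))) = Add(-2, Add(Rational(5, 534), Mul(Rational(1, 534), q))) = Add(Rational(-1063, 534), Mul(Rational(1, 534), q)))
Pow(Function('T')(Function('Y')(-8), Mul(22, 7)), -1) = Pow(Add(Rational(-1063, 534), Mul(Rational(1, 534), Add(3, Mul(-12, Pow(-8, 2))))), -1) = Pow(Add(Rational(-1063, 534), Mul(Rational(1, 534), Add(3, Mul(-12, 64)))), -1) = Pow(Add(Rational(-1063, 534), Mul(Rational(1, 534), Add(3, -768))), -1) = Pow(Add(Rational(-1063, 534), Mul(Rational(1, 534), -765)), -1) = Pow(Add(Rational(-1063, 534), Rational(-255, 178)), -1) = Pow(Rational(-914, 267), -1) = Rational(-267, 914)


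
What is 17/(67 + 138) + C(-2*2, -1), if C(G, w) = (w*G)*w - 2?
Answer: -1213/205 ≈ -5.9171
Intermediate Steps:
C(G, w) = -2 + G*w**2 (C(G, w) = (G*w)*w - 2 = G*w**2 - 2 = -2 + G*w**2)
17/(67 + 138) + C(-2*2, -1) = 17/(67 + 138) + (-2 - 2*2*(-1)**2) = 17/205 + (-2 - 4*1) = 17*(1/205) + (-2 - 4) = 17/205 - 6 = -1213/205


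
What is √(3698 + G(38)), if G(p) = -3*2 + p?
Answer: √3730 ≈ 61.074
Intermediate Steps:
G(p) = -6 + p
√(3698 + G(38)) = √(3698 + (-6 + 38)) = √(3698 + 32) = √3730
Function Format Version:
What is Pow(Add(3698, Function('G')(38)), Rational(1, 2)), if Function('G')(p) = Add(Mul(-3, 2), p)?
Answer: Pow(3730, Rational(1, 2)) ≈ 61.074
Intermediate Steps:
Function('G')(p) = Add(-6, p)
Pow(Add(3698, Function('G')(38)), Rational(1, 2)) = Pow(Add(3698, Add(-6, 38)), Rational(1, 2)) = Pow(Add(3698, 32), Rational(1, 2)) = Pow(3730, Rational(1, 2))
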